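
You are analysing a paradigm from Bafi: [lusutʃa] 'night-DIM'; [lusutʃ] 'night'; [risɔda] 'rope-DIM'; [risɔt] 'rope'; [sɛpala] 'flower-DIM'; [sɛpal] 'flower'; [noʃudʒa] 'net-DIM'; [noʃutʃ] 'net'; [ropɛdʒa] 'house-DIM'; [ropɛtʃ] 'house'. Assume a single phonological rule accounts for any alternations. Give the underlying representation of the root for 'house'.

/ropɛdʒ/

The stem for 'house' ends in [dʒ] in [ropɛdʒa] but [tʃ] in [ropɛtʃ].
The stem 'night' ([lusutʃa], [lusutʃ]) shows [tʃ] unchanged in both environments, so [tʃ] cannot be basic with [dʒ] derived before the DIM suffix.
So /dʒ/ is underlying, and a rule of word-final obstruent devoicing — voiced obstruents become voiceless word-finally — gives [tʃ].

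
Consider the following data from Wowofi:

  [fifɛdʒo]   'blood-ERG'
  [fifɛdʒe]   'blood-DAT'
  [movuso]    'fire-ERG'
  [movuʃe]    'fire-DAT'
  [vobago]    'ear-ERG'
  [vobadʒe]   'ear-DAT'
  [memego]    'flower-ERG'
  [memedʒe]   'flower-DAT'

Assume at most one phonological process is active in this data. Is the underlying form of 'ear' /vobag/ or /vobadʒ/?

The stem for 'ear' ends in [g] in [vobago] but [dʒ] in [vobadʒe].
Compare 'blood', with invariant [dʒ] in [fifɛdʒo] and [fifɛdʒe]: an analysis with underlying /dʒ/ and a rule producing [g] before the ERG suffix would wrongly predict alternation here too.
So /g/ is underlying, and a rule of palatalization before a front vowel — /g/ and /s/ become palato-alveolar [dʒ] and [ʃ] before a front vowel — gives [dʒ].

/vobag/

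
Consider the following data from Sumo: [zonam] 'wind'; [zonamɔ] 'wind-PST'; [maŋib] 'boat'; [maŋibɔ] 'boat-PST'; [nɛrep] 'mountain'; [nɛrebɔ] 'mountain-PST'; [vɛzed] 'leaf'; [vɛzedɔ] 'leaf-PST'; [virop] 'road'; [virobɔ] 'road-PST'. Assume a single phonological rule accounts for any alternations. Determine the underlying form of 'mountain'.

In [nɛrep] and [nɛrebɔ] the final segment of 'mountain' alternates: [p] ~ [b].
But 'boat' keeps [b] in both environments ([maŋib], [maŋibɔ]), so there is no rule changing /b/ to [p] in isolation.
The underlying segment must be /p/; voiceless stops become voiced between vowels, yielding [b] there.
The underlying form of 'mountain' is therefore /nɛrep/.

/nɛrep/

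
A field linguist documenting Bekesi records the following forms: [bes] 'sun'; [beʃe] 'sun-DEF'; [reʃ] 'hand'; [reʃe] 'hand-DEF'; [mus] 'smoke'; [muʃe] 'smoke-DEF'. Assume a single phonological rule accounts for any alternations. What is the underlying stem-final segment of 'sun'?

The root 'sun' surfaces as [bes] and [beʃe], with a stem-final [s] ~ [ʃ] alternation.
Compare 'hand', with invariant [ʃ] in [reʃ] and [reʃe]: an analysis with underlying /ʃ/ and a rule producing [s] in isolation would wrongly predict alternation here too.
The alternation reflects palatalization before a front vowel: /s/ becomes palato-alveolar [ʃ] before a front vowel. /s/ is underlying.

/s/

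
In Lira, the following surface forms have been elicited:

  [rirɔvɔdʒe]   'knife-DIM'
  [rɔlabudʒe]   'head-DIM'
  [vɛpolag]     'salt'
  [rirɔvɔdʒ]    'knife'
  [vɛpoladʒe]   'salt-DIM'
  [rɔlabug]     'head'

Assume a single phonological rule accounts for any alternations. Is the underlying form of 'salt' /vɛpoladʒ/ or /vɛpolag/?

In [vɛpoladʒe] and [vɛpolag] the final segment of 'salt' alternates: [dʒ] ~ [g].
But 'knife' keeps [dʒ] in both environments ([rirɔvɔdʒe], [rirɔvɔdʒ]), so there is no rule changing /dʒ/ to [g] in isolation.
The alternation reflects palatalization before a front vowel: /g/ becomes palato-alveolar [dʒ] before a front vowel. /g/ is underlying.

/vɛpolag/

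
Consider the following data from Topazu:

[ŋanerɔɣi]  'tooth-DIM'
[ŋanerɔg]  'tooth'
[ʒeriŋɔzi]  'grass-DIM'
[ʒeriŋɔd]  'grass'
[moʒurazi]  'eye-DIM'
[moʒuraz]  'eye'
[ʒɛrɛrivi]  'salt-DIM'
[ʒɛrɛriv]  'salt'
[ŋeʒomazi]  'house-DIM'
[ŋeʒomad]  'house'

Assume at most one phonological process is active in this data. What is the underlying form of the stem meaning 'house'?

/ŋeʒomad/

In [ŋeʒomazi] and [ŋeʒomad] the final segment of 'house' alternates: [z] ~ [d].
But 'eye' keeps [z] in both environments ([moʒurazi], [moʒuraz]), so there is no rule changing /z/ to [d] in isolation.
So /d/ is underlying, and a rule of intervocalic spirantization — voiced stops become fricatives between vowels — gives [z].
The underlying form of 'house' is therefore /ŋeʒomad/.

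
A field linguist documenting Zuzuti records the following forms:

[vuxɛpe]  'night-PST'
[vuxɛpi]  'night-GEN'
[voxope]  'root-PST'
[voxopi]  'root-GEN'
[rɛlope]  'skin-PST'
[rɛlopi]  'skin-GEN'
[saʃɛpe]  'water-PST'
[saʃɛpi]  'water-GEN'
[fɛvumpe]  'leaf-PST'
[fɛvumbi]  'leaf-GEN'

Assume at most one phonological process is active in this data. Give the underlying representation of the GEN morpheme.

/-bi/

The GEN morpheme has two allomorphs, [-bi] and [-pi].
The PST suffix, which begins with [p], is invariant after every stem; so [p] is not altered by any rule here.
So the underlying form is /-bi/, and voiced stops become voiceless after a vowel.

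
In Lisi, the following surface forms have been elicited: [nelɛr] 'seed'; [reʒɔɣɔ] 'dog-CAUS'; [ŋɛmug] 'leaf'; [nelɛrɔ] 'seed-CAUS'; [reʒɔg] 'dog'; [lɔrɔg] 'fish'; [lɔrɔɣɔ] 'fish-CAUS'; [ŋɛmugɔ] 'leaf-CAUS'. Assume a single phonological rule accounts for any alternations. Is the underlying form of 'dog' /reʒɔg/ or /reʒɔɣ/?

'dog' shows [g] ~ [ɣ] at the end of the stem ([reʒɔg] vs [reʒɔɣɔ]).
Compare 'leaf', with invariant [g] in [ŋɛmug] and [ŋɛmugɔ]: an analysis with underlying /g/ and a rule producing [ɣ] before the CAUS suffix would wrongly predict alternation here too.
So /ɣ/ is underlying, and a rule of word-final hardening — voiced fricatives become stops word-finally — gives [g].

/reʒɔɣ/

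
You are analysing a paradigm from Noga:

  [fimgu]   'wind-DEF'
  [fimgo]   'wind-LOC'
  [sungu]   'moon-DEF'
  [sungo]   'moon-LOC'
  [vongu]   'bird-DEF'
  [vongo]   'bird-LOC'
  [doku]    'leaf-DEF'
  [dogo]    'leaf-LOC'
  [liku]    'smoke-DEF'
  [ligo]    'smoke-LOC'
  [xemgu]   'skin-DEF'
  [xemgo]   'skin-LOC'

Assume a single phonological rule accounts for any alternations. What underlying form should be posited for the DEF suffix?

/-ku/

The DEF morpheme has two allomorphs, [-gu] and [-ku].
By contrast the LOC suffix keeps its initial [g] throughout — that segment must be underlying.
The DEF suffix is therefore /-ku/ underlyingly, with post-nasal voicing: voiceless stops become voiced after a nasal.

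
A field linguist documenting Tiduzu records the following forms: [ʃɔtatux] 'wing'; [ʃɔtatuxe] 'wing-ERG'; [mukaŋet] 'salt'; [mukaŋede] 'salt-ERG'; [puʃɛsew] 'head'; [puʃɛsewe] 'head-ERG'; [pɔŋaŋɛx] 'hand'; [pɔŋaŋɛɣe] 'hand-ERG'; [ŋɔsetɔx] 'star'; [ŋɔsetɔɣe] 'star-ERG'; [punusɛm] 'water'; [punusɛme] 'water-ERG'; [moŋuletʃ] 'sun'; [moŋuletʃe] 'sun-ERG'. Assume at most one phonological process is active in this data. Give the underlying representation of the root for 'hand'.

/pɔŋaŋɛɣ/

'hand' shows [x] ~ [ɣ] at the end of the stem ([pɔŋaŋɛx] vs [pɔŋaŋɛɣe]).
Compare 'wing', with invariant [x] in [ʃɔtatux] and [ʃɔtatuxe]: an analysis with underlying /x/ and a rule producing [ɣ] before the ERG suffix would wrongly predict alternation here too.
So /ɣ/ is underlying, and a rule of word-final obstruent devoicing — voiced obstruents become voiceless word-finally — gives [x].
So 'hand' = /pɔŋaŋɛɣ/.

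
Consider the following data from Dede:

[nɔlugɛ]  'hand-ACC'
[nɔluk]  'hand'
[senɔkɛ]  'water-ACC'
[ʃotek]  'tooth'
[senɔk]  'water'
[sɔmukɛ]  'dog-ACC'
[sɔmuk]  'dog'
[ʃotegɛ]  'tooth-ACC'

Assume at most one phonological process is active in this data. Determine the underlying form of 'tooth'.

/ʃoteg/

The root 'tooth' surfaces as [ʃotek] and [ʃotegɛ], with a stem-final [k] ~ [g] alternation.
If /k/ were underlying and a rule turned it into [g] before the ACC suffix, 'water' would also alternate; but it has [k] in both [senɔk] and [senɔkɛ].
Therefore /g/ is basic and [k] is derived by word-final obstruent devoicing (voiced obstruents become voiceless word-finally).
So 'tooth' = /ʃoteg/.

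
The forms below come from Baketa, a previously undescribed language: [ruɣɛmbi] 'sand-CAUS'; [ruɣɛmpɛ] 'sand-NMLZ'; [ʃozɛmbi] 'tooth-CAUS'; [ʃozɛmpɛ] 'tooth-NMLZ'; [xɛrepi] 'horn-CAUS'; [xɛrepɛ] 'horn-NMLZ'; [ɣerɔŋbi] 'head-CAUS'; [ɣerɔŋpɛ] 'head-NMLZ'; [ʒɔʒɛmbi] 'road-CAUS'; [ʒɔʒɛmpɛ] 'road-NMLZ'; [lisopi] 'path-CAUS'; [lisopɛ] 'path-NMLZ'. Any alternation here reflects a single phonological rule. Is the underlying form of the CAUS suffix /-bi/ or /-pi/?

/-bi/

The CAUS morpheme has two allomorphs, [-bi] and [-pi].
The NMLZ suffix, which begins with [p], is invariant after every stem; so [p] is not altered by any rule here.
The CAUS suffix is therefore /-bi/ underlyingly, with post-vocalic devoicing: voiced stops become voiceless after a vowel.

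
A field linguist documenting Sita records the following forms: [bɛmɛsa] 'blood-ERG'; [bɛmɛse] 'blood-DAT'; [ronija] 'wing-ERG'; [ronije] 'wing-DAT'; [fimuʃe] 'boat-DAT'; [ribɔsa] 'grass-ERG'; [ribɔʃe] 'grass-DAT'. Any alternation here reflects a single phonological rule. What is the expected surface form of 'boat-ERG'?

'grass' shows [s] ~ [ʃ] at the end of the stem ([ribɔsa] vs [ribɔʃe]).
If /s/ were underlying and a rule turned it into [ʃ] before the DAT suffix, 'blood' would also alternate; but it has [s] in both [bɛmɛsa] and [bɛmɛse].
Therefore /ʃ/ is basic and [s] is derived by depalatalization (palato-alveolar /ʃ/ becomes [s] when no front vowel follows).
From [fimuʃe] the stem 'boat' is /fimuʃ/; when no front vowel follows this yields [fimusa].

[fimusa]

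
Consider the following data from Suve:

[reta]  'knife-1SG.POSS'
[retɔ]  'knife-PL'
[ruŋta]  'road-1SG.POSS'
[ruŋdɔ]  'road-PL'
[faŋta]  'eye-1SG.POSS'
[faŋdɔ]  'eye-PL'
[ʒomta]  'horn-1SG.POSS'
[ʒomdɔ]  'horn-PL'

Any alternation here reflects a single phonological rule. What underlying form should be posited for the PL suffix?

The PL suffix surfaces as [-dɔ] and [-tɔ], depending on the final segment of the stem.
By contrast the 1SG.POSS suffix keeps its initial [t] throughout — that segment must be underlying.
So the underlying form is /-dɔ/, and voiced stops become voiceless after a vowel.

/-dɔ/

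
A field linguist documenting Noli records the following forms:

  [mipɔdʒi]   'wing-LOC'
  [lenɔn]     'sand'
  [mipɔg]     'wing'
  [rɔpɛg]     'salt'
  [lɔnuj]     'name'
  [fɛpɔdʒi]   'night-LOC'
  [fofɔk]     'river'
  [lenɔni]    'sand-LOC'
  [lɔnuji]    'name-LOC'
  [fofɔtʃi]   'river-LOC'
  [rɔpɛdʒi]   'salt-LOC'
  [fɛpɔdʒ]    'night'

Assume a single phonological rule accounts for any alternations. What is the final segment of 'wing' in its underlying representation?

The root 'wing' surfaces as [mipɔg] and [mipɔdʒi], with a stem-final [g] ~ [dʒ] alternation.
If /dʒ/ were underlying and a rule turned it into [g] in isolation, 'night' would also alternate; but it has [dʒ] in both [fɛpɔdʒ] and [fɛpɔdʒi].
The alternation reflects palatalization before a front vowel: /k/ and /g/ become palato-alveolar [tʃ] and [dʒ] before a front vowel. /g/ is underlying.

/g/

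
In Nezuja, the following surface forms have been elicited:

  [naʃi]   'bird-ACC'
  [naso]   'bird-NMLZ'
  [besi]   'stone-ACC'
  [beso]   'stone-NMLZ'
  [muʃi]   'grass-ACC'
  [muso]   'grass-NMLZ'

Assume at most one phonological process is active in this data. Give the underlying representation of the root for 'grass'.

/muʃ/

The stem for 'grass' ends in [ʃ] in [muʃi] but [s] in [muso].
Compare 'stone', with invariant [s] in [besi] and [beso]: an analysis with underlying /s/ and a rule producing [ʃ] before the ACC suffix would wrongly predict alternation here too.
The underlying segment must be /ʃ/; palato-alveolar /ʃ/ becomes [s] when no front vowel follows, yielding [s] there.
Hence 'grass' is /muʃ/ underlyingly.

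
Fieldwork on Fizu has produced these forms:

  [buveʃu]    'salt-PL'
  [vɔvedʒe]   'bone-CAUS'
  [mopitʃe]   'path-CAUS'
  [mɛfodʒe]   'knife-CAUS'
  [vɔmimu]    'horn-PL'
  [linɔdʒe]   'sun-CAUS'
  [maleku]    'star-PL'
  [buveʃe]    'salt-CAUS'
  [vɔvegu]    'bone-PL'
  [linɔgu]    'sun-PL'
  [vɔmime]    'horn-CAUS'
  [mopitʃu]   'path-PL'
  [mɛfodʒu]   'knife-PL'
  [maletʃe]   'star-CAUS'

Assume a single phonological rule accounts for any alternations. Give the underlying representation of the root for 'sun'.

In [linɔdʒe] and [linɔgu] the final segment of 'sun' alternates: [dʒ] ~ [g].
But 'knife' keeps [dʒ] in both environments ([mɛfodʒe], [mɛfodʒu]), so there is no rule changing /dʒ/ to [g] before the PL suffix.
The alternation reflects palatalization before a front vowel: /k/ and /g/ become palato-alveolar [tʃ] and [dʒ] before a front vowel. /g/ is underlying.
The underlying form of 'sun' is therefore /linɔg/.

/linɔg/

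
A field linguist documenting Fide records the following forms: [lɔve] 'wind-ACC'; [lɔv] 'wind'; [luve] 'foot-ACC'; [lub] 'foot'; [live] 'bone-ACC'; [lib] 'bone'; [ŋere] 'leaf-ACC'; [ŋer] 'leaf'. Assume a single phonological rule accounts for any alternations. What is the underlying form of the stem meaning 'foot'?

The stem for 'foot' ends in [v] in [luve] but [b] in [lub].
If /v/ were underlying and a rule turned it into [b] in isolation, 'wind' would also alternate; but it has [v] in both [lɔve] and [lɔv].
Therefore /b/ is basic and [v] is derived by intervocalic spirantization (voiced stops become fricatives between vowels).

/lub/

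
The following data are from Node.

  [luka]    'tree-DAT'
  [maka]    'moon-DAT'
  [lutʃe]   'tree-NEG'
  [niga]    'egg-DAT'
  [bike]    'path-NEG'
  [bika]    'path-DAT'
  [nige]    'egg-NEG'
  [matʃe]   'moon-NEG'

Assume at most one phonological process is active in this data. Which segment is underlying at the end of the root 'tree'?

The stem for 'tree' ends in [tʃ] in [lutʃe] but [k] in [luka].
The stem 'path' ([bike], [bika]) shows [k] unchanged in both environments, so [k] cannot be basic with [tʃ] derived before the NEG suffix.
Therefore /tʃ/ is basic and [k] is derived by depalatalization (palato-alveolar /tʃ/ becomes [k] when no front vowel follows).

/tʃ/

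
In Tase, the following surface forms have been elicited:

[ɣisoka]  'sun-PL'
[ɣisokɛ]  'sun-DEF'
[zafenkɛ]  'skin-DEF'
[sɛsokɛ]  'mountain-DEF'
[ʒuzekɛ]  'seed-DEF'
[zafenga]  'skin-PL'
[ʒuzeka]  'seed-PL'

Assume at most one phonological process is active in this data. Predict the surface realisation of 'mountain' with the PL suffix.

[sɛsoka]

The PL morpheme has two allomorphs, [-ga] and [-ka].
By contrast the DEF suffix keeps its initial [k] throughout — that segment must be underlying.
So the underlying form is /-ga/, and voiced stops become voiceless after a vowel.
After 'mountain', which ends in a vowel, the suffix surfaces as [-ka], giving [sɛsoka].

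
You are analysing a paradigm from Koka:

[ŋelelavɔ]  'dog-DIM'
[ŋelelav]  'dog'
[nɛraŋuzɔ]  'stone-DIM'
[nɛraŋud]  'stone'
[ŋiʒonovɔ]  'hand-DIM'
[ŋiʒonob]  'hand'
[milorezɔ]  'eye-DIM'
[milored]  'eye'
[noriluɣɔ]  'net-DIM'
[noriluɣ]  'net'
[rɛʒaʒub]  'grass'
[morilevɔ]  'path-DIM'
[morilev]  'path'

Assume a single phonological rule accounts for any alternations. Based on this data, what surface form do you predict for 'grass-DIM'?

In [ŋiʒonovɔ] and [ŋiʒonob] the final segment of 'hand' alternates: [v] ~ [b].
The stem 'path' ([morilevɔ], [morilev]) shows [v] unchanged in both environments, so [v] cannot be basic with [b] derived in isolation.
So /b/ is underlying, and a rule of intervocalic spirantization — voiced stops become fricatives between vowels — gives [v].
From [rɛʒaʒub] the stem 'grass' is /rɛʒaʒub/; between vowels this yields [rɛʒaʒuvɔ].

[rɛʒaʒuvɔ]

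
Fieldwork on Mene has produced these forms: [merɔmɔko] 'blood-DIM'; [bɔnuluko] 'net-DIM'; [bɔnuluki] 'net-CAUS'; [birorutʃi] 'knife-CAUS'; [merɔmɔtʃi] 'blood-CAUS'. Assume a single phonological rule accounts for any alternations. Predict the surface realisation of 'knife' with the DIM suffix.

[biroruko]

'blood' shows [tʃ] ~ [k] at the end of the stem ([merɔmɔtʃi] vs [merɔmɔko]).
If /k/ were underlying and a rule turned it into [tʃ] before the CAUS suffix, 'net' would also alternate; but it has [k] in both [bɔnuluki] and [bɔnuluko].
Therefore /tʃ/ is basic and [k] is derived by depalatalization (palato-alveolar /tʃ/ becomes [k] when no front vowel follows).
From [birorutʃi] the stem 'knife' is /birorutʃ/; when no front vowel follows this yields [biroruko].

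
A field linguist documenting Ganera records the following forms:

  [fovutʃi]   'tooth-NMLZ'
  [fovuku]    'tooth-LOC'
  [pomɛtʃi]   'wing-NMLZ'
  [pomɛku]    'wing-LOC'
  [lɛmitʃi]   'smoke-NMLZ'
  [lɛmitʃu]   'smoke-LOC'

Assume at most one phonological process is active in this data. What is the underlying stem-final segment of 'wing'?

In [pomɛtʃi] and [pomɛku] the final segment of 'wing' alternates: [tʃ] ~ [k].
But 'smoke' keeps [tʃ] in both environments ([lɛmitʃi], [lɛmitʃu]), so there is no rule changing /tʃ/ to [k] before the LOC suffix.
Therefore /k/ is basic and [tʃ] is derived by palatalization before a front vowel (/k/ becomes palato-alveolar [tʃ] before a front vowel).

/k/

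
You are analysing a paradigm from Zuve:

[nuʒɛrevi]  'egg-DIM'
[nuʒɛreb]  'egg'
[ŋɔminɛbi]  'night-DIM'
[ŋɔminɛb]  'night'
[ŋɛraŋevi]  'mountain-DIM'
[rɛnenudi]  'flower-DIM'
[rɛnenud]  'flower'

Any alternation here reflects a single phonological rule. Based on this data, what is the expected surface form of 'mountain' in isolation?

'egg' shows [v] ~ [b] at the end of the stem ([nuʒɛrevi] vs [nuʒɛreb]).
The stem 'night' ([ŋɔminɛbi], [ŋɔminɛb]) shows [b] unchanged in both environments, so [b] cannot be basic with [v] derived before the DIM suffix.
So /v/ is underlying, and a rule of word-final hardening — voiced fricatives become stops word-finally — gives [b].
From [ŋɛraŋevi] the stem 'mountain' is /ŋɛraŋev/; word-finally this yields [ŋɛraŋeb].

[ŋɛraŋeb]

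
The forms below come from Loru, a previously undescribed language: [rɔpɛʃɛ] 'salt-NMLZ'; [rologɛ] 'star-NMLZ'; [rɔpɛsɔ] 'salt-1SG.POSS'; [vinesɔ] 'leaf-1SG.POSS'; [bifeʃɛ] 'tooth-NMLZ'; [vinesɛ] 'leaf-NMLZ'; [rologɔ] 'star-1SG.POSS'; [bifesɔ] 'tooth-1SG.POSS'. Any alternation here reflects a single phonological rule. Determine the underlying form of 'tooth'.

The stem for 'tooth' ends in [ʃ] in [bifeʃɛ] but [s] in [bifesɔ].
The stem 'leaf' ([vinesɛ], [vinesɔ]) shows [s] unchanged in both environments, so [s] cannot be basic with [ʃ] derived before the NMLZ suffix.
The alternation reflects depalatalization: palato-alveolar /ʃ/ becomes [s] when no front vowel follows. /ʃ/ is underlying.

/bifeʃ/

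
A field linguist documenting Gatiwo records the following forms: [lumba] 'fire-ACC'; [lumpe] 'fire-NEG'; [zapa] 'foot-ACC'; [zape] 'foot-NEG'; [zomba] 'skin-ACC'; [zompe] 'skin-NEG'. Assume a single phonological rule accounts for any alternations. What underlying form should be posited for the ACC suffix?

/-ba/

The ACC morpheme has two allomorphs, [-ba] and [-pa].
The NEG suffix, which begins with [p], is invariant after every stem; so [p] is not altered by any rule here.
The ACC suffix is therefore /-ba/ underlyingly, with post-vocalic devoicing: voiced stops become voiceless after a vowel.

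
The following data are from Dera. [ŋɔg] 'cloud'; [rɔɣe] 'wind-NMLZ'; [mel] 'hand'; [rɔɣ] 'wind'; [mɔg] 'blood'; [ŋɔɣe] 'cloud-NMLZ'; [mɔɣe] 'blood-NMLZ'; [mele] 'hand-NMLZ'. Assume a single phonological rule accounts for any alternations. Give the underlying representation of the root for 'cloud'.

/ŋɔg/

The root 'cloud' surfaces as [ŋɔɣe] and [ŋɔg], with a stem-final [ɣ] ~ [g] alternation.
If /ɣ/ were underlying and a rule turned it into [g] in isolation, 'wind' would also alternate; but it has [ɣ] in both [rɔɣe] and [rɔɣ].
The alternation reflects intervocalic spirantization: voiced stops become fricatives between vowels. /g/ is underlying.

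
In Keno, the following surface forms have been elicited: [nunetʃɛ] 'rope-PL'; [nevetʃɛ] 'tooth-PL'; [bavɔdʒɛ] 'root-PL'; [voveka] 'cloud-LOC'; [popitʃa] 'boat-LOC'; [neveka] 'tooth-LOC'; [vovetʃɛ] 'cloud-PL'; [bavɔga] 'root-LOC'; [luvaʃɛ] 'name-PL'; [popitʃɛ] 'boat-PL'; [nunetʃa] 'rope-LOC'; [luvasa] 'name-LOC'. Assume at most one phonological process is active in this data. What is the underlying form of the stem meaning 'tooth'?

/nevek/

In [nevetʃɛ] and [neveka] the final segment of 'tooth' alternates: [tʃ] ~ [k].
The stem 'rope' ([nunetʃɛ], [nunetʃa]) shows [tʃ] unchanged in both environments, so [tʃ] cannot be basic with [k] derived before the LOC suffix.
Therefore /k/ is basic and [tʃ] is derived by palatalization before a front vowel (/k/, /g/ and /s/ become palato-alveolar [tʃ], [dʒ] and [ʃ] before a front vowel).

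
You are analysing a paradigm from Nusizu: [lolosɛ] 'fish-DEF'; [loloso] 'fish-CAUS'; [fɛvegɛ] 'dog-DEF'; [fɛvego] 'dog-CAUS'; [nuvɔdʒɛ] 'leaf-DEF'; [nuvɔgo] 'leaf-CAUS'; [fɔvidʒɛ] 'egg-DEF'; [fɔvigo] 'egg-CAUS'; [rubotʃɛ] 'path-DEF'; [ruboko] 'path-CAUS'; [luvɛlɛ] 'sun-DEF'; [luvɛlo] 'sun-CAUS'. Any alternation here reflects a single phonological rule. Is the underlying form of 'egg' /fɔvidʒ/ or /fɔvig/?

/fɔvidʒ/

The stem for 'egg' ends in [dʒ] in [fɔvidʒɛ] but [g] in [fɔvigo].
The stem 'dog' ([fɛvegɛ], [fɛvego]) shows [g] unchanged in both environments, so [g] cannot be basic with [dʒ] derived before the DEF suffix.
Therefore /dʒ/ is basic and [g] is derived by depalatalization (palato-alveolar /tʃ/ and /dʒ/ become [k] and [g] when no front vowel follows).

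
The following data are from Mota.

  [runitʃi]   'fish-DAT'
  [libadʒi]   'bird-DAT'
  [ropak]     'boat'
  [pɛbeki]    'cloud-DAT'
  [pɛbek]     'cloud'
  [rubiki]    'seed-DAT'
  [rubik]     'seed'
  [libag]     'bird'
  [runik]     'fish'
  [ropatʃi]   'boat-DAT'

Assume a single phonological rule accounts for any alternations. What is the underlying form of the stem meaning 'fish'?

'fish' shows [tʃ] ~ [k] at the end of the stem ([runitʃi] vs [runik]).
If /k/ were underlying and a rule turned it into [tʃ] before the DAT suffix, 'seed' would also alternate; but it has [k] in both [rubiki] and [rubik].
The underlying segment must be /tʃ/; palato-alveolar /tʃ/ and /dʒ/ become [k] and [g] when no front vowel follows, yielding [k] there.
So 'fish' = /runitʃ/.

/runitʃ/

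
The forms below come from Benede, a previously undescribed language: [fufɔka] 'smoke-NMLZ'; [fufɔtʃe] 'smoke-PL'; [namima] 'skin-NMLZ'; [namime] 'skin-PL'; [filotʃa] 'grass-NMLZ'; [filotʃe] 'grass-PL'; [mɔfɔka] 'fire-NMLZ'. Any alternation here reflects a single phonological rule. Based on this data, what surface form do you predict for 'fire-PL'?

The stem for 'smoke' ends in [k] in [fufɔka] but [tʃ] in [fufɔtʃe].
But 'grass' keeps [tʃ] in both environments ([filotʃa], [filotʃe]), so there is no rule changing /tʃ/ to [k] before the NMLZ suffix.
So /k/ is underlying, and a rule of palatalization before a front vowel — /k/ becomes palato-alveolar [tʃ] before a front vowel — gives [tʃ].
From [mɔfɔka] the stem 'fire' is /mɔfɔk/; before a front vowel this yields [mɔfɔtʃe].

[mɔfɔtʃe]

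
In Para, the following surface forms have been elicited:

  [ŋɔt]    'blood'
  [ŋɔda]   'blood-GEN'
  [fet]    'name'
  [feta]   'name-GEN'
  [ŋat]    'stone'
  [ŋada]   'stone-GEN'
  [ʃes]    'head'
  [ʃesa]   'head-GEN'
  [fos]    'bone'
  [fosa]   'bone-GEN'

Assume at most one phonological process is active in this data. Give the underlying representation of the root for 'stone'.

/ŋad/

The stem for 'stone' ends in [t] in [ŋat] but [d] in [ŋada].
The stem 'name' ([fet], [feta]) shows [t] unchanged in both environments, so [t] cannot be basic with [d] derived before the GEN suffix.
Therefore /d/ is basic and [t] is derived by word-final obstruent devoicing (voiced obstruents become voiceless word-finally).
Hence 'stone' is /ŋad/ underlyingly.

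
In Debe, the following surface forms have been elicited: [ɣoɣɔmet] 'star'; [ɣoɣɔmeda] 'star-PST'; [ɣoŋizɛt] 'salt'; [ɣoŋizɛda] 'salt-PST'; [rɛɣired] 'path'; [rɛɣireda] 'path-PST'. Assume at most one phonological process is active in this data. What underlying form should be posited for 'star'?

/ɣoɣɔmet/

The root 'star' surfaces as [ɣoɣɔmet] and [ɣoɣɔmeda], with a stem-final [t] ~ [d] alternation.
The stem 'path' ([rɛɣired], [rɛɣireda]) shows [d] unchanged in both environments, so [d] cannot be basic with [t] derived in isolation.
Therefore /t/ is basic and [d] is derived by intervocalic voicing (voiceless stops become voiced between vowels).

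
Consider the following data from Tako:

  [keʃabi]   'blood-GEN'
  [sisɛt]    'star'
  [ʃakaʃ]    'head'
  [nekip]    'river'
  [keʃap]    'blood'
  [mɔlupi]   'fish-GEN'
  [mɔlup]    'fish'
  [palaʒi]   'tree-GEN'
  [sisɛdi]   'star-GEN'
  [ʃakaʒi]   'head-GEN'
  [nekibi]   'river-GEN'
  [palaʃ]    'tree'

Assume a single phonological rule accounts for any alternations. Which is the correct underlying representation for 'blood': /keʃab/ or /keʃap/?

/keʃab/

The stem for 'blood' ends in [b] in [keʃabi] but [p] in [keʃap].
But 'fish' keeps [p] in both environments ([mɔlupi], [mɔlup]), so there is no rule changing /p/ to [b] before the GEN suffix.
Therefore /b/ is basic and [p] is derived by word-final obstruent devoicing (voiced obstruents become voiceless word-finally).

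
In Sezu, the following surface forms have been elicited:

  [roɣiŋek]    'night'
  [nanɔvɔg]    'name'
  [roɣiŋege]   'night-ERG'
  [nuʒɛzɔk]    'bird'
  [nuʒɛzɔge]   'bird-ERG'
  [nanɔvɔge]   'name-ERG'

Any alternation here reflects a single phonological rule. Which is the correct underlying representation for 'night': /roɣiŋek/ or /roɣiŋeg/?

The root 'night' surfaces as [roɣiŋek] and [roɣiŋege], with a stem-final [k] ~ [g] alternation.
But 'name' keeps [g] in both environments ([nanɔvɔg], [nanɔvɔge]), so there is no rule changing /g/ to [k] in isolation.
Therefore /k/ is basic and [g] is derived by intervocalic voicing (voiceless stops become voiced between vowels).

/roɣiŋek/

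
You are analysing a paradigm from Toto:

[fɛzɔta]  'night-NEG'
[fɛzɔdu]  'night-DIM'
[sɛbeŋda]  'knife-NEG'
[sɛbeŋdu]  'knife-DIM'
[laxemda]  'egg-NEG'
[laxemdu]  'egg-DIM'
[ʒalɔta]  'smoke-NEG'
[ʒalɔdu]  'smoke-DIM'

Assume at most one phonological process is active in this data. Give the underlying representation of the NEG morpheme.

The NEG morpheme has two allomorphs, [-da] and [-ta].
The DIM suffix, which begins with [d], is invariant after every stem; so [d] is not altered by any rule here.
The NEG suffix is therefore /-ta/ underlyingly, with post-nasal voicing: voiceless stops become voiced after a nasal.

/-ta/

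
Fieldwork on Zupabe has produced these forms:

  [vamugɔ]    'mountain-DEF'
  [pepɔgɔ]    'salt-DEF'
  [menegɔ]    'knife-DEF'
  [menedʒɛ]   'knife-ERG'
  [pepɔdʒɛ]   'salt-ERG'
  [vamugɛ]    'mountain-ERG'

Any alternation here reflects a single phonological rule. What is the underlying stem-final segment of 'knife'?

/dʒ/

'knife' shows [g] ~ [dʒ] at the end of the stem ([menegɔ] vs [menedʒɛ]).
The stem 'mountain' ([vamugɔ], [vamugɛ]) shows [g] unchanged in both environments, so [g] cannot be basic with [dʒ] derived before the ERG suffix.
The alternation reflects depalatalization: palato-alveolar /dʒ/ becomes [g] when no front vowel follows. /dʒ/ is underlying.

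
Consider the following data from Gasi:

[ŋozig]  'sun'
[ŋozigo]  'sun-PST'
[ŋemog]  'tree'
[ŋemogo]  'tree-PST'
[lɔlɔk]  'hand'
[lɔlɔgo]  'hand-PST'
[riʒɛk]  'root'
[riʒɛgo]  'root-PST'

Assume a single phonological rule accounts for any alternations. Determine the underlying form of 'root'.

In [riʒɛk] and [riʒɛgo] the final segment of 'root' alternates: [k] ~ [g].
If /g/ were underlying and a rule turned it into [k] in isolation, 'tree' would also alternate; but it has [g] in both [ŋemog] and [ŋemogo].
So /k/ is underlying, and a rule of intervocalic voicing — voiceless stops become voiced between vowels — gives [g].
The underlying form of 'root' is therefore /riʒɛk/.

/riʒɛk/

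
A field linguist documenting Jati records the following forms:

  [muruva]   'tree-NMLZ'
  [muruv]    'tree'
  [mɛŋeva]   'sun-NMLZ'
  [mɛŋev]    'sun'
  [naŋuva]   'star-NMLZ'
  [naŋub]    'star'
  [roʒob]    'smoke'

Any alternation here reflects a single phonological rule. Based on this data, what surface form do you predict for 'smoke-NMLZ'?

[roʒova]

'star' shows [v] ~ [b] at the end of the stem ([naŋuva] vs [naŋub]).
But 'tree' keeps [v] in both environments ([muruva], [muruv]), so there is no rule changing /v/ to [b] in isolation.
Therefore /b/ is basic and [v] is derived by intervocalic spirantization (voiced stops become fricatives between vowels).
The one attested form of 'smoke', [roʒob], shows underlying /roʒob/. Applying the same rule between vowels gives [roʒova].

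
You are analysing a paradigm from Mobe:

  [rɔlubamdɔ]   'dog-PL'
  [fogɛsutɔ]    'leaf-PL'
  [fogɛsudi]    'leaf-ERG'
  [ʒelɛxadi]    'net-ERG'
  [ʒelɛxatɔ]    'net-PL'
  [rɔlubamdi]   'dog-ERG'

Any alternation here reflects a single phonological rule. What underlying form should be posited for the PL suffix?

The PL morpheme has two allomorphs, [-dɔ] and [-tɔ].
The ERG suffix, which begins with [d], is invariant after every stem; so [d] is not altered by any rule here.
So the underlying form is /-tɔ/, and voiceless stops become voiced after a nasal.

/-tɔ/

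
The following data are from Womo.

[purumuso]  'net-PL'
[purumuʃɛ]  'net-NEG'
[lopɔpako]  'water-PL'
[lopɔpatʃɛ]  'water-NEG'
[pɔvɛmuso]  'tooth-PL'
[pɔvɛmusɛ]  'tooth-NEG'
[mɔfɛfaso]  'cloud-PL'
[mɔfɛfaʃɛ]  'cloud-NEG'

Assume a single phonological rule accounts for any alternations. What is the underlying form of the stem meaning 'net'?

The root 'net' surfaces as [purumuso] and [purumuʃɛ], with a stem-final [s] ~ [ʃ] alternation.
But 'tooth' keeps [s] in both environments ([pɔvɛmuso], [pɔvɛmusɛ]), so there is no rule changing /s/ to [ʃ] before the NEG suffix.
The underlying segment must be /ʃ/; palato-alveolar /tʃ/ and /ʃ/ become [k] and [s] when no front vowel follows, yielding [s] there.
So 'net' = /purumuʃ/.

/purumuʃ/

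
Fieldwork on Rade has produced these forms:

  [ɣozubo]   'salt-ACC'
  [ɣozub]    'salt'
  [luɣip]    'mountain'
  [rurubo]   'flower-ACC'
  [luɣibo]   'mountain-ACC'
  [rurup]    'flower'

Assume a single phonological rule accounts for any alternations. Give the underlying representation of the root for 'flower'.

/rurup/

The stem for 'flower' ends in [b] in [rurubo] but [p] in [rurup].
If /b/ were underlying and a rule turned it into [p] in isolation, 'salt' would also alternate; but it has [b] in both [ɣozubo] and [ɣozub].
So /p/ is underlying, and a rule of intervocalic voicing — voiceless stops become voiced between vowels — gives [b].
Hence 'flower' is /rurup/ underlyingly.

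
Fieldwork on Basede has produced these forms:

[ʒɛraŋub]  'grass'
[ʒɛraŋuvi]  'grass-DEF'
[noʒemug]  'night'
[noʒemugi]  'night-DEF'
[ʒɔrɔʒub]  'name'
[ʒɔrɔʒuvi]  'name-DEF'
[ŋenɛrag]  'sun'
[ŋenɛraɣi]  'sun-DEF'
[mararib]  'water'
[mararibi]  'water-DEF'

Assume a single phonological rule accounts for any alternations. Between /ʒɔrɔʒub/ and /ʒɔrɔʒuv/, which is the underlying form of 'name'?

/ʒɔrɔʒuv/

The stem for 'name' ends in [b] in [ʒɔrɔʒub] but [v] in [ʒɔrɔʒuvi].
The stem 'water' ([mararib], [mararibi]) shows [b] unchanged in both environments, so [b] cannot be basic with [v] derived before the DEF suffix.
So /v/ is underlying, and a rule of word-final hardening — voiced fricatives become stops word-finally — gives [b].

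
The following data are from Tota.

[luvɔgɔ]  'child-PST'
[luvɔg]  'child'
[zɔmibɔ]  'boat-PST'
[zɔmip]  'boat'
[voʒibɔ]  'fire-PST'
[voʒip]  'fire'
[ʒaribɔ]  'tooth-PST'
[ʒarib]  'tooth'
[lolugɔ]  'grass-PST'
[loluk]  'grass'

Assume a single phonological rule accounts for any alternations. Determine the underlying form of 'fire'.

/voʒip/

'fire' shows [b] ~ [p] at the end of the stem ([voʒibɔ] vs [voʒip]).
If /b/ were underlying and a rule turned it into [p] in isolation, 'tooth' would also alternate; but it has [b] in both [ʒaribɔ] and [ʒarib].
Therefore /p/ is basic and [b] is derived by intervocalic voicing (voiceless stops become voiced between vowels).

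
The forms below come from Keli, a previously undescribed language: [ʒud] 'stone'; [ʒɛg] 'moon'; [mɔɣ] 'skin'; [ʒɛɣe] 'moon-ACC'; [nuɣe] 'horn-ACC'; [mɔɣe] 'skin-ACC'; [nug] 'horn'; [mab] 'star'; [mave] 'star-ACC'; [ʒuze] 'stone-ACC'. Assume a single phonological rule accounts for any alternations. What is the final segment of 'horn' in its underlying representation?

/g/

The root 'horn' surfaces as [nug] and [nuɣe], with a stem-final [g] ~ [ɣ] alternation.
If /ɣ/ were underlying and a rule turned it into [g] in isolation, 'skin' would also alternate; but it has [ɣ] in both [mɔɣ] and [mɔɣe].
The underlying segment must be /g/; voiced stops become fricatives between vowels, yielding [ɣ] there.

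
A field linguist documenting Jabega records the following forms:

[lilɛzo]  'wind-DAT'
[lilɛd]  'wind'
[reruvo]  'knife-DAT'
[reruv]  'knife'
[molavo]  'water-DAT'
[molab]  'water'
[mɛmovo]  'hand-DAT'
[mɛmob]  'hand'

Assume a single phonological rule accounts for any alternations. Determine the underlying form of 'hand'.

The stem for 'hand' ends in [v] in [mɛmovo] but [b] in [mɛmob].
If /v/ were underlying and a rule turned it into [b] in isolation, 'knife' would also alternate; but it has [v] in both [reruvo] and [reruv].
The underlying segment must be /b/; voiced stops become fricatives between vowels, yielding [v] there.

/mɛmob/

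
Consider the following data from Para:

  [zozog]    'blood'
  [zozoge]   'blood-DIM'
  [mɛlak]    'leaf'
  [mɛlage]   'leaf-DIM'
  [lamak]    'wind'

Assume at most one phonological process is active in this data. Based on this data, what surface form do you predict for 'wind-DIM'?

[lamage]

The root 'leaf' surfaces as [mɛlak] and [mɛlage], with a stem-final [k] ~ [g] alternation.
The stem 'blood' ([zozog], [zozoge]) shows [g] unchanged in both environments, so [g] cannot be basic with [k] derived in isolation.
Therefore /k/ is basic and [g] is derived by intervocalic voicing (voiceless stops become voiced between vowels).
From [lamak] the stem 'wind' is /lamak/; between vowels this yields [lamage].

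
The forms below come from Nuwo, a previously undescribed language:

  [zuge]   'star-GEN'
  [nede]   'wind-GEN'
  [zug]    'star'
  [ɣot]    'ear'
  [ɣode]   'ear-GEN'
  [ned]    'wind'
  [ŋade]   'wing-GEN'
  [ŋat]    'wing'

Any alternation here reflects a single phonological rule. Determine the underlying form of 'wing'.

/ŋat/

In [ŋade] and [ŋat] the final segment of 'wing' alternates: [d] ~ [t].
But 'wind' keeps [d] in both environments ([nede], [ned]), so there is no rule changing /d/ to [t] in isolation.
The alternation reflects intervocalic voicing: voiceless stops become voiced between vowels. /t/ is underlying.
So 'wing' = /ŋat/.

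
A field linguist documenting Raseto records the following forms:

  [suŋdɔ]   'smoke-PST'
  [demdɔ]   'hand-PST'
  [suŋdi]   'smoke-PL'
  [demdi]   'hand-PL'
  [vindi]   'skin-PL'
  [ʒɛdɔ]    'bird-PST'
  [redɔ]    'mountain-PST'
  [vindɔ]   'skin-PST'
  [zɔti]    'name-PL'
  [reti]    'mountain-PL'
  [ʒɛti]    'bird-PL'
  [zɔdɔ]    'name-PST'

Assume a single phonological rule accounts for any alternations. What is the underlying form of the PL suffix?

The PL morpheme has two allomorphs, [-di] and [-ti].
By contrast the PST suffix keeps its initial [d] throughout — that segment must be underlying.
So the underlying form is /-ti/, and voiceless stops become voiced after a nasal.

/-ti/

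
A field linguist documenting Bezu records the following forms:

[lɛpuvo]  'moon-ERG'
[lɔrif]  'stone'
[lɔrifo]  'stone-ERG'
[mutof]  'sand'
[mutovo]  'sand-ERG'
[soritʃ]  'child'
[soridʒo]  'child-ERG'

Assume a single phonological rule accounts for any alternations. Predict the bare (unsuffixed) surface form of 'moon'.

The root 'sand' surfaces as [mutof] and [mutovo], with a stem-final [f] ~ [v] alternation.
But 'stone' keeps [f] in both environments ([lɔrif], [lɔrifo]), so there is no rule changing /f/ to [v] before the ERG suffix.
The underlying segment must be /v/; voiced obstruents become voiceless word-finally, yielding [f] there.
From [lɛpuvo] the stem 'moon' is /lɛpuv/; word-finally this yields [lɛpuf].

[lɛpuf]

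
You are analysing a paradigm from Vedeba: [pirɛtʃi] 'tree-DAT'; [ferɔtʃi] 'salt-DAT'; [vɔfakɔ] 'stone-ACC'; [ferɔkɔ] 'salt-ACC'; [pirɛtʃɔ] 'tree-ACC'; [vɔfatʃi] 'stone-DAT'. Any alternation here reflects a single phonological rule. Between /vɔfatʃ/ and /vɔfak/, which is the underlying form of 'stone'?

/vɔfak/

The root 'stone' surfaces as [vɔfakɔ] and [vɔfatʃi], with a stem-final [k] ~ [tʃ] alternation.
But 'tree' keeps [tʃ] in both environments ([pirɛtʃɔ], [pirɛtʃi]), so there is no rule changing /tʃ/ to [k] before the ACC suffix.
The alternation reflects palatalization before a front vowel: /k/ becomes palato-alveolar [tʃ] before a front vowel. /k/ is underlying.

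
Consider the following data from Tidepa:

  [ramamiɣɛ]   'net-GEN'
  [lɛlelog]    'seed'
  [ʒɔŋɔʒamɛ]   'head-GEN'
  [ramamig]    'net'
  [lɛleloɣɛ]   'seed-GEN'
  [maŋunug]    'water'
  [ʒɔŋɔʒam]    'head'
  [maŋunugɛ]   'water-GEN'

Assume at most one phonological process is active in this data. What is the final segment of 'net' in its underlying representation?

/ɣ/

The stem for 'net' ends in [ɣ] in [ramamiɣɛ] but [g] in [ramamig].
But 'water' keeps [g] in both environments ([maŋunugɛ], [maŋunug]), so there is no rule changing /g/ to [ɣ] before the GEN suffix.
So /ɣ/ is underlying, and a rule of word-final hardening — voiced fricatives become stops word-finally — gives [g].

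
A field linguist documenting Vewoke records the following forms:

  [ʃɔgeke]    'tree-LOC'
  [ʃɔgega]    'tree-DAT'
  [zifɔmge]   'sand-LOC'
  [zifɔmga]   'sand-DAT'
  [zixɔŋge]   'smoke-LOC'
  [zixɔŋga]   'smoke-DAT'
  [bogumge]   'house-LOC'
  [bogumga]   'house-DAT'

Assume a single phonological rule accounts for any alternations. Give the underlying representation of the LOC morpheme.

The LOC morpheme has two allomorphs, [-ge] and [-ke].
By contrast the DAT suffix keeps its initial [g] throughout — that segment must be underlying.
The LOC suffix is therefore /-ke/ underlyingly, with post-nasal voicing: voiceless stops become voiced after a nasal.

/-ke/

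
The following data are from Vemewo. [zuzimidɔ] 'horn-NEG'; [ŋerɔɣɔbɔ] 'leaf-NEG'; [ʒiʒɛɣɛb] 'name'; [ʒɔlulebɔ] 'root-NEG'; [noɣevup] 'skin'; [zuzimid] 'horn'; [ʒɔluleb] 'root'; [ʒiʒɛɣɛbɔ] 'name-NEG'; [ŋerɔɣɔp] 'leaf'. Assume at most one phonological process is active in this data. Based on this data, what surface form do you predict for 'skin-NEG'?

The stem for 'leaf' ends in [p] in [ŋerɔɣɔp] but [b] in [ŋerɔɣɔbɔ].
Compare 'root', with invariant [b] in [ʒɔluleb] and [ʒɔlulebɔ]: an analysis with underlying /b/ and a rule producing [p] in isolation would wrongly predict alternation here too.
The alternation reflects intervocalic voicing: voiceless stops become voiced between vowels. /p/ is underlying.
From [noɣevup] the stem 'skin' is /noɣevup/; between vowels this yields [noɣevubɔ].

[noɣevubɔ]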